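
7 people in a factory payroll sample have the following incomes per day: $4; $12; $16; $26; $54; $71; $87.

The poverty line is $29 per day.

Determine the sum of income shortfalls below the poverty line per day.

Below the line: $4, $12, $16, $26 (q = 4 of N = 7).
Individual gaps: 29−4 = 25; 29−12 = 17; 29−16 = 13; 29−26 = 3.
Aggregate gap = $58.

$58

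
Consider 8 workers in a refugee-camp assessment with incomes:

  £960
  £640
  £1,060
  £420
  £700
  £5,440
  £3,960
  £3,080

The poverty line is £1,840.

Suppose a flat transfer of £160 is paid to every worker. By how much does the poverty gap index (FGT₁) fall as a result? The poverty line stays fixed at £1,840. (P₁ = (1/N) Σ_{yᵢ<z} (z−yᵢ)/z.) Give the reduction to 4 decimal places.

Before: below the line — £420, £640, £700, £960, £1,060; poverty gap index (FGT₁) = 0.368207.
After the £160 transfer: below the line — £580, £800, £860, £1,120, £1,220; poverty gap index (FGT₁) = 0.313859.
Reduction = 0.368207 − 0.313859 = 0.0543.

0.0543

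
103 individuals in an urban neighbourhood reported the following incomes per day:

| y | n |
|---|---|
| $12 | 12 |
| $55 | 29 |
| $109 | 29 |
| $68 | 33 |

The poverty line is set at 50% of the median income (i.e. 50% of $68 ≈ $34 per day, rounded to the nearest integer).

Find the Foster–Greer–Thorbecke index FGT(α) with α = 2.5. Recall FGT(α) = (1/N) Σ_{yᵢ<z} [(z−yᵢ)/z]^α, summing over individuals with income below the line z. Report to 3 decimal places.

0.039

Below the line: 12×$12 (q = 12 of N = 103).
Shortfall ratios: (34−12)/34 = 0.6471 (×12).
Raised to α = 2.5: 0.33679 (×12).
Sum = 4.041482; FGT(2.5) = 4.041482 / 103 = 0.039.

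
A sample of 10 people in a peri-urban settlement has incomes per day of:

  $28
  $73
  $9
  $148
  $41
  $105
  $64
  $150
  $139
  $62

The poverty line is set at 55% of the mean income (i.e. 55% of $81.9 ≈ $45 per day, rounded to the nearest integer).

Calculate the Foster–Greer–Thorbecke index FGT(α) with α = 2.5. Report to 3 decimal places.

Below z: $9, $28, $41 (q = 3 of N = 10).
Normalized shortfalls: (45−9)/45 = 0.8000; (45−28)/45 = 0.3778; (45−41)/45 = 0.0889.
Raised to α = 2.5: 0.57243; 0.08772; 0.00236.
Sum = 0.662508; FGT(2.5) = 0.662508 / 10 = 0.066.

0.066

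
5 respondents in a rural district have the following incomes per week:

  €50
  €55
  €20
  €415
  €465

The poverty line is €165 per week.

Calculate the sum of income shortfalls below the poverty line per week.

€370

Poor units: €20, €50, €55 (q = 3 of N = 5).
Individual gaps: 165−20 = 145; 165−50 = 115; 165−55 = 110.
Aggregate gap = €370.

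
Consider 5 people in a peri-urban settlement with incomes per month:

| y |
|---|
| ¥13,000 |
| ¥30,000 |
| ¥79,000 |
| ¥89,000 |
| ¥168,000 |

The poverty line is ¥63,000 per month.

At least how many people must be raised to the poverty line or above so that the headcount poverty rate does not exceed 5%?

Currently q = 2 of N = 5 are below the line (H = 0.400).
A headcount ratio of at most 5% allows at most ⌊0.05 × 5⌋ = 0 poor people.
So at least 2 − 0 = 2 must be lifted.

2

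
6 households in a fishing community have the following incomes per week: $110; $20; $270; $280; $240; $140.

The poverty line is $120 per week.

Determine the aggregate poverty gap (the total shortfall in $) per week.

$110

Below z: $20, $110 (q = 2 of N = 6).
Individual gaps: 120−20 = 100; 120−110 = 10.
Aggregate gap = $110.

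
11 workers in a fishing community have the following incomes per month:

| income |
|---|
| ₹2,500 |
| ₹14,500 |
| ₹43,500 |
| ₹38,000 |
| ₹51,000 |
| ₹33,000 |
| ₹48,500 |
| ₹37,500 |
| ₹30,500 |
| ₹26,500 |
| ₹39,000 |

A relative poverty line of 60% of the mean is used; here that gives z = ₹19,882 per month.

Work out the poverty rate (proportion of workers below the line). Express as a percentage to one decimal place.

2 of the 11 workers have income below ₹19,882.
H = 2/11 = 18.2%.

18.2%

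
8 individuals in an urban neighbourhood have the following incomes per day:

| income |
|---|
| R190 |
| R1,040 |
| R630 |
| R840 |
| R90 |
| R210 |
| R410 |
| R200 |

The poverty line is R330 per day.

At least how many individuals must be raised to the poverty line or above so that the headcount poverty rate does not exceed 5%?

4

Currently q = 4 of N = 8 are below the line (H = 0.500).
A headcount ratio of at most 5% allows at most ⌊0.05 × 8⌋ = 0 poor individuals.
So at least 4 − 0 = 4 must be lifted.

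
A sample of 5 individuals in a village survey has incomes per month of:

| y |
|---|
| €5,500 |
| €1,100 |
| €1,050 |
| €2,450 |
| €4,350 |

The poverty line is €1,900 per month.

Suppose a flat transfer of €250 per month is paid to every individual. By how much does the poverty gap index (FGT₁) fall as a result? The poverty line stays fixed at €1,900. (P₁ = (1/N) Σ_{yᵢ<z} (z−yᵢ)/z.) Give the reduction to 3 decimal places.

Before: below the line — €1,050, €1,100; poverty gap index (FGT₁) = 0.17368.
After the €250 transfer: below the line — €1,300, €1,350; poverty gap index (FGT₁) = 0.12105.
Reduction = 0.17368 − 0.12105 = 0.053.

0.053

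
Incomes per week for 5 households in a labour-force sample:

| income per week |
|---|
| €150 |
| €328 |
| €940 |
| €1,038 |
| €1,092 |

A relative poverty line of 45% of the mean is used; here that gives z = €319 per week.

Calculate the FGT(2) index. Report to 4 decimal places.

Poor units: €150 (q = 1 of N = 5).
Relative gaps: (319−150)/319 = 0.5298.
Squared: 0.2807.
Sum = 0.280667; P₂ = 0.280667 / 5 = 0.0561.

0.0561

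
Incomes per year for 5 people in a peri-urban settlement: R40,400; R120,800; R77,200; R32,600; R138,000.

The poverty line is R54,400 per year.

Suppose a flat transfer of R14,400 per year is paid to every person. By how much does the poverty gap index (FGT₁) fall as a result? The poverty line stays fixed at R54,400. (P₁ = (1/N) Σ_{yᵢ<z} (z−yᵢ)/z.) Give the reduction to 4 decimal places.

Before: below the line — R32,600, R40,400; poverty gap index (FGT₁) = 0.131618.
After the R14,400 transfer: below the line — R47,000; poverty gap index (FGT₁) = 0.027206.
Reduction = 0.131618 − 0.027206 = 0.1044.

0.1044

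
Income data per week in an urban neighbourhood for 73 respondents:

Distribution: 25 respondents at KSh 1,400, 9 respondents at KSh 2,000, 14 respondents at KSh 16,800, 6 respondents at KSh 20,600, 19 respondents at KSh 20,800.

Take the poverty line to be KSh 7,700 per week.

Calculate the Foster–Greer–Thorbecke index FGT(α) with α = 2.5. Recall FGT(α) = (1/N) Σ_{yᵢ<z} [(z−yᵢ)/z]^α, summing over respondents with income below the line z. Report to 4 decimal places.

0.2655

Poor units: 25×KSh 1,400, 9×KSh 2,000 (q = 34 of N = 73).
Gap ratios (z−y)/z: (7700−1400)/7700 = 0.8182 (×25); (7700−2000)/7700 = 0.7403 (×9).
Raised to α = 2.5: 0.60551 (×25); 0.47148 (×9).
Sum = 19.381154; FGT(2.5) = 19.381154 / 73 = 0.2655.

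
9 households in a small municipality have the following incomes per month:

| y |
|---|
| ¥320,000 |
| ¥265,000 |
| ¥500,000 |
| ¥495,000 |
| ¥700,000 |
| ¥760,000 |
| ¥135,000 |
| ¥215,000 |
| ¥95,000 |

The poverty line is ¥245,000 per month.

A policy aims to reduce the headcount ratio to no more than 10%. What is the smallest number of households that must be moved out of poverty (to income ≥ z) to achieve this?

3

Currently q = 3 of N = 9 are below the line (H = 0.333).
A headcount ratio of at most 10% allows at most ⌊0.10 × 9⌋ = 0 poor households.
So at least 3 − 0 = 3 must be lifted.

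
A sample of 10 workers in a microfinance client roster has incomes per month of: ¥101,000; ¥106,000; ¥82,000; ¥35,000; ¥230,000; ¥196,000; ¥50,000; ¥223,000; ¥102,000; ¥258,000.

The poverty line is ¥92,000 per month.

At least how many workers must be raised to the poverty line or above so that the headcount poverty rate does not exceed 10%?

2

Currently q = 3 of N = 10 are below the line (H = 0.300).
A headcount ratio of at most 10% allows at most ⌊0.10 × 10⌋ = 1 poor workers.
So at least 3 − 1 = 2 must be lifted.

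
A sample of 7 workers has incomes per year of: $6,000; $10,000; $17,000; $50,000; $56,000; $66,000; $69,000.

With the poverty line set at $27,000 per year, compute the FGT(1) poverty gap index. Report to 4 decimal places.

Incomes under z: $6,000, $10,000, $17,000 (q = 3 of N = 7).
Shortfall ratios: (27000−6000)/27000 = 0.7778; (27000−10000)/27000 = 0.6296; (27000−17000)/27000 = 0.3704.
Sum of shortfalls = 1.777778; P₁ averages over all N: 1.777778 / 7 = 0.2540.

0.2540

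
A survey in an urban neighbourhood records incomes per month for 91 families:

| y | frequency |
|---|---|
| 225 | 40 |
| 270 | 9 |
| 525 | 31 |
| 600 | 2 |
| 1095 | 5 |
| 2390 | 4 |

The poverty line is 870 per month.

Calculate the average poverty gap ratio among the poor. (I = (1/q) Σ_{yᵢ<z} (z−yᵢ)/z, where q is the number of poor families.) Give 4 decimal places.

0.5948

Incomes under z: 40×225, 9×270, 31×525, 2×600 (q = 82 of N = 91).
Relative gaps: 0.7414 (×40), 0.6897 (×9), 0.3966 (×31), 0.3103 (×2); sum = 48.775862.
I averages over the q = 82 poor units only: 48.775862 / 82 = 0.5948.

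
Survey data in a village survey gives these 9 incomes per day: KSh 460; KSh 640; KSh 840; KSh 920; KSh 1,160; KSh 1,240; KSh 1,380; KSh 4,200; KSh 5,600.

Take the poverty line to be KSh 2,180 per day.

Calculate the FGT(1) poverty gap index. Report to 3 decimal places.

Poor units: KSh 460, KSh 640, KSh 840, KSh 920, KSh 1,160, KSh 1,240, KSh 1,380 (q = 7 of N = 9).
Relative gaps: (2180−460)/2180 = 0.7890; (2180−640)/2180 = 0.7064; (2180−840)/2180 = 0.6147; (2180−920)/2180 = 0.5780; (2180−1160)/2180 = 0.4679; (2180−1240)/2180 = 0.4312; (2180−1380)/2180 = 0.3670.
Σ = 3.954128. Dividing by the full population N = 9 gives P₁ = 0.439.

0.439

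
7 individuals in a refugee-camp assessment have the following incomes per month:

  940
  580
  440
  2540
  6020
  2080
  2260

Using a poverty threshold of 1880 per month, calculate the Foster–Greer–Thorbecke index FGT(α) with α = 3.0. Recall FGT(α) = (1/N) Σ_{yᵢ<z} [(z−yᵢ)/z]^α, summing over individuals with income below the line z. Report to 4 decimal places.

Incomes under z: 440, 580, 940 (q = 3 of N = 7).
Normalized shortfalls: (1880−440)/1880 = 0.7660; (1880−580)/1880 = 0.6915; (1880−940)/1880 = 0.5000.
Raised to α = 3.0: 0.44938; 0.33064; 0.12500.
Sum = 0.905021; FGT(3.0) = 0.905021 / 7 = 0.1293.

0.1293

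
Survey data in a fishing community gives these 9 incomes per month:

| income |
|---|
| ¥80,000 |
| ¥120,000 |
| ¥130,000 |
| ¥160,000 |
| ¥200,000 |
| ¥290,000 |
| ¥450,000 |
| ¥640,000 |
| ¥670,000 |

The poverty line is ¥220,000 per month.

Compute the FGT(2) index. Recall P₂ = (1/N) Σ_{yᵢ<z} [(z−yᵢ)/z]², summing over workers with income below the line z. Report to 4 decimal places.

Poor units: ¥80,000, ¥120,000, ¥130,000, ¥160,000, ¥200,000 (q = 5 of N = 9).
Normalized shortfalls: (220000−80000)/220000 = 0.6364; (220000−120000)/220000 = 0.4545; (220000−130000)/220000 = 0.4091; (220000−160000)/220000 = 0.2727; (220000−200000)/220000 = 0.0909.
Squared: 0.4050; 0.2066; 0.1674; 0.0744; 0.0083.
Sum = 0.861570; P₂ = 0.861570 / 9 = 0.0957.

0.0957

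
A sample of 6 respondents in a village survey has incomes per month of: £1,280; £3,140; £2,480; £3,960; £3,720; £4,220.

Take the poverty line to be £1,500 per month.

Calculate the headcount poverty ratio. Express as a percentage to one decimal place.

16.7%

1 of the 6 respondents have income below £1,500.
H = 1/6 = 16.7%.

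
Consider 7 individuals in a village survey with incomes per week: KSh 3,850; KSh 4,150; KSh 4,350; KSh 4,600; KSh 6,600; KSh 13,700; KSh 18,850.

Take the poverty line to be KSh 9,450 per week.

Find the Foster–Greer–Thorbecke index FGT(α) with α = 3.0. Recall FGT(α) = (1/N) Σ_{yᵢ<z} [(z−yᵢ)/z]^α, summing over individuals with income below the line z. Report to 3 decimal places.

0.101

Below z: KSh 3,850, KSh 4,150, KSh 4,350, KSh 4,600, KSh 6,600 (q = 5 of N = 7).
Normalized shortfalls: (9450−3850)/9450 = 0.5926; (9450−4150)/9450 = 0.5608; (9450−4350)/9450 = 0.5397; (9450−4600)/9450 = 0.5132; (9450−6600)/9450 = 0.3016.
Raised to α = 3.0: 0.20810; 0.17641; 0.15719; 0.13519; 0.02743.
Sum = 0.704315; FGT(3.0) = 0.704315 / 7 = 0.101.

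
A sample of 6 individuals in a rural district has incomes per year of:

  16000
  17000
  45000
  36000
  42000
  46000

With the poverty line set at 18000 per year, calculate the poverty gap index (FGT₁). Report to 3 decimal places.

0.028

Incomes under z: 16000, 17000 (q = 2 of N = 6).
Gap ratios (z−y)/z: (18000−16000)/18000 = 0.1111; (18000−17000)/18000 = 0.0556.
Sum of shortfalls = 0.166667; P₁ averages over all N: 0.166667 / 6 = 0.028.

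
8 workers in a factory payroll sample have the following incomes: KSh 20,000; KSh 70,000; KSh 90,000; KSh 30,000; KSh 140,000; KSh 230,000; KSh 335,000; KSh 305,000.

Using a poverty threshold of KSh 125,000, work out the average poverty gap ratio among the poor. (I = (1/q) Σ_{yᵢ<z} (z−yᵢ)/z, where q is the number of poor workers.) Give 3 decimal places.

0.580

Below z: KSh 20,000, KSh 30,000, KSh 70,000, KSh 90,000 (q = 4 of N = 8).
Shortfall ratios (z−y)/z: 0.8400, 0.7600, 0.4400, 0.2800; sum = 2.320000.
The income-gap ratio divides by q (the poor only): 2.320000 / 4 = 0.580.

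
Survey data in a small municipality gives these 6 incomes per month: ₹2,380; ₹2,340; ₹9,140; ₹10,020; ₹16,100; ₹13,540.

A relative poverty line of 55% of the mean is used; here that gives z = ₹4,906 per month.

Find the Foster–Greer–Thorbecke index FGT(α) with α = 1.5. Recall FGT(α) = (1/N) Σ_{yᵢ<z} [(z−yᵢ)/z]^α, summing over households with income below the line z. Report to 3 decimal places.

Below the line: ₹2,340, ₹2,380 (q = 2 of N = 6).
Gap ratios (z−y)/z: (4906−2340)/4906 = 0.5230; (4906−2380)/4906 = 0.5149.
Raised to α = 1.5: 0.37826; 0.36945.
Sum = 0.747715; FGT(1.5) = 0.747715 / 6 = 0.125.

0.125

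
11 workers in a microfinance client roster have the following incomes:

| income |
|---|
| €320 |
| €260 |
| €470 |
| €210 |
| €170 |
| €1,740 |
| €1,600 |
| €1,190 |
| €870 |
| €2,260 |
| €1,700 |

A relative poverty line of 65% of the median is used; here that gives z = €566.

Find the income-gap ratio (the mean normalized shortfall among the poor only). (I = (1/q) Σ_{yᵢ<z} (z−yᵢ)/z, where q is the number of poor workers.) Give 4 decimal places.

Incomes under z: €170, €210, €260, €320, €470 (q = 5 of N = 11).
Shortfall ratios (z−y)/z: 0.6996, 0.6290, 0.5406, 0.4346, 0.1696; sum = 2.473498.
I averages over the q = 5 poor units only: 2.473498 / 5 = 0.4947.

0.4947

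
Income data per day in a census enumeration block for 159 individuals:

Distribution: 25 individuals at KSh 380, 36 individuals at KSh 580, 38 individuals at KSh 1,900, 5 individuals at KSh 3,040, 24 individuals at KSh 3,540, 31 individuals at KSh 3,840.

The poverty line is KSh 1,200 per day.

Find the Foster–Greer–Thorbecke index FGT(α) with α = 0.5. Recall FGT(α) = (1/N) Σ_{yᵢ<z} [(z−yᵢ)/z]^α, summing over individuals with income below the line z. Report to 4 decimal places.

0.2927

Incomes under z: 25×KSh 380, 36×KSh 580 (q = 61 of N = 159).
Gap ratios (z−y)/z: (1200−380)/1200 = 0.6833 (×25); (1200−580)/1200 = 0.5167 (×36).
Raised to α = 0.5: 0.82664 (×25); 0.71880 (×36).
Sum = 46.542625; FGT(0.5) = 46.542625 / 159 = 0.2927.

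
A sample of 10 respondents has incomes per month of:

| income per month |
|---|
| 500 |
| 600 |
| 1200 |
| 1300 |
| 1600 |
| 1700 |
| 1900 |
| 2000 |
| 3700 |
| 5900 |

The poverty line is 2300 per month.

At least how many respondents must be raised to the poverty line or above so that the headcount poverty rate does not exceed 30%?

8 of the 10 respondents are poor, so H = 8/10 = 0.800.
A headcount ratio of at most 30% allows at most ⌊0.30 × 10⌋ = 3 poor respondents.
So at least 8 − 3 = 5 must be lifted.

5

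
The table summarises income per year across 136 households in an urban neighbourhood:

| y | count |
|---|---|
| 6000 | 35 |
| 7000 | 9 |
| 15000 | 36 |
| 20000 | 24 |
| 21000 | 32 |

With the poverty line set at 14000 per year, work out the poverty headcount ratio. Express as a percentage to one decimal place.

44 of the 136 households have income below 14000.
H = 44/136 = 32.4%.

32.4%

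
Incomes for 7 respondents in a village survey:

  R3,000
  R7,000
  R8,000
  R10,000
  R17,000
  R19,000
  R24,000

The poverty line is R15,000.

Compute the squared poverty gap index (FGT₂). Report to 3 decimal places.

Poor units: R3,000, R7,000, R8,000, R10,000 (q = 4 of N = 7).
Gap ratios (z−y)/z: (15000−3000)/15000 = 0.8000; (15000−7000)/15000 = 0.5333; (15000−8000)/15000 = 0.4667; (15000−10000)/15000 = 0.3333.
Squared: 0.6400; 0.2844; 0.2178; 0.1111.
Sum = 1.253333; P₂ = 1.253333 / 7 = 0.179.

0.179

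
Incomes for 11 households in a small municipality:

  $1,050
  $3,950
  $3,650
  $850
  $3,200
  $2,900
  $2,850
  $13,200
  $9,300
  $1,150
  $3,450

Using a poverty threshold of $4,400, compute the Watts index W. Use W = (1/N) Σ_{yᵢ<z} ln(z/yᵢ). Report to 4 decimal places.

Below z: $850, $1,050, $1,150, $2,850, $2,900, $3,200, $3,450, $3,650, $3,950 (q = 9 of N = 11).
ln(z/y) terms: ln(4400/850) = 1.6441; ln(4400/1050) = 1.4328; ln(4400/1150) = 1.3418; ln(4400/2850) = 0.4343; ln(4400/2900) = 0.4169; ln(4400/3200) = 0.3185; ln(4400/3450) = 0.2432; ln(4400/3650) = 0.1869; ln(4400/3950) = 0.1079.
W = 6.126410 / 11 = 0.5569.

0.5569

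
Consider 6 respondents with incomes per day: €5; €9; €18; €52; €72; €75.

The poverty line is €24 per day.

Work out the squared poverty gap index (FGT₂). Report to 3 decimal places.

0.180

Below the line: €5, €9, €18 (q = 3 of N = 6).
Gap ratios (z−y)/z: (24−5)/24 = 0.7917; (24−9)/24 = 0.6250; (24−18)/24 = 0.2500.
Squared: 0.6267; 0.3906; 0.0625.
Sum = 1.079861; P₂ = 1.079861 / 6 = 0.180.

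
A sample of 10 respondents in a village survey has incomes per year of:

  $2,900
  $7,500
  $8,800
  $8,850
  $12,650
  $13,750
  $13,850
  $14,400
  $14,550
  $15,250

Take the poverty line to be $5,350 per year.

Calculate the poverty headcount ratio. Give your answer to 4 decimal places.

1 of the 10 respondents have income below $5,350.
H = 1/10 = 0.1000.

0.1000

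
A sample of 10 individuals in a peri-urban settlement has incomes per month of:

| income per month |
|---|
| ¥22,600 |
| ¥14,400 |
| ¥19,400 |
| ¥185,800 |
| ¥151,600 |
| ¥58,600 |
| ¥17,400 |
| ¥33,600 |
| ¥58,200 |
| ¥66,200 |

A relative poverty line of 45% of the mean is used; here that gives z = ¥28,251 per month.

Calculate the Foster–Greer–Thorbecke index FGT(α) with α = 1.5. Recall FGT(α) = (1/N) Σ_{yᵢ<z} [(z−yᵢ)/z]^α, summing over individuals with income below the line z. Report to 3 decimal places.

0.085

Incomes under z: ¥14,400, ¥17,400, ¥19,400, ¥22,600 (q = 4 of N = 10).
Normalized shortfalls: (28251−14400)/28251 = 0.4903; (28251−17400)/28251 = 0.3841; (28251−19400)/28251 = 0.3133; (28251−22600)/28251 = 0.2000.
Raised to α = 1.5: 0.34330; 0.23804; 0.17536; 0.08946.
Sum = 0.846165; FGT(1.5) = 0.846165 / 10 = 0.085.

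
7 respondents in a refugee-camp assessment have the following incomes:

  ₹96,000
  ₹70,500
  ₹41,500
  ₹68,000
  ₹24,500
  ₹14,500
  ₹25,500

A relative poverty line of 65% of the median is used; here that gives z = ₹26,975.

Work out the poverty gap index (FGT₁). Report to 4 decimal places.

Incomes under z: ₹14,500, ₹24,500, ₹25,500 (q = 3 of N = 7).
Shortfall ratios: (26975−14500)/26975 = 0.4625; (26975−24500)/26975 = 0.0918; (26975−25500)/26975 = 0.0547.
Σ = 0.608897. Dividing by the full population N = 7 gives P₁ = 0.0870.

0.0870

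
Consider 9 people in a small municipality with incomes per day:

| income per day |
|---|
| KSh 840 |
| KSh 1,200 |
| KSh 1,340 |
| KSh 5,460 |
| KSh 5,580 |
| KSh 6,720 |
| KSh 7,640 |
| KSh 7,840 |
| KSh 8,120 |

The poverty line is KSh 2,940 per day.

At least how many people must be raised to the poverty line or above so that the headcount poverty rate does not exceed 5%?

3

Currently q = 3 of N = 9 are below the line (H = 0.333).
A headcount ratio of at most 5% allows at most ⌊0.05 × 9⌋ = 0 poor people.
So at least 3 − 0 = 3 must be lifted.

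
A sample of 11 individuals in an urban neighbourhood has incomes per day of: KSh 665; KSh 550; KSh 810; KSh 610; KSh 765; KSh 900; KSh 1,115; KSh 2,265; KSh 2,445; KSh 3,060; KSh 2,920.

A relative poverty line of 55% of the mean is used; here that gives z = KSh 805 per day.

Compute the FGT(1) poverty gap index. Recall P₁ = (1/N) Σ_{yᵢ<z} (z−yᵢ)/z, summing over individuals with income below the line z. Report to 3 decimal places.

0.071

Below the line: KSh 550, KSh 610, KSh 665, KSh 765 (q = 4 of N = 11).
Gap ratios (z−y)/z: (805−550)/805 = 0.3168; (805−610)/805 = 0.2422; (805−665)/805 = 0.1739; (805−765)/805 = 0.0497.
Sum of shortfalls = 0.782609; P₁ averages over all N: 0.782609 / 11 = 0.071.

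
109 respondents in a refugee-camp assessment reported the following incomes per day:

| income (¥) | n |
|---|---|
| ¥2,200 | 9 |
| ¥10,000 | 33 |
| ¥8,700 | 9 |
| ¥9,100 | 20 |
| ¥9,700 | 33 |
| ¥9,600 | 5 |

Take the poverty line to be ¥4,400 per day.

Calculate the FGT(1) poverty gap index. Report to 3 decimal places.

Poor units: 9×¥2,200 (q = 9 of N = 109).
Shortfall ratios: (4400−2200)/4400 = 0.5000 (×9).
Sum of shortfalls = 4.500000; P₁ averages over all N: 4.500000 / 109 = 0.041.

0.041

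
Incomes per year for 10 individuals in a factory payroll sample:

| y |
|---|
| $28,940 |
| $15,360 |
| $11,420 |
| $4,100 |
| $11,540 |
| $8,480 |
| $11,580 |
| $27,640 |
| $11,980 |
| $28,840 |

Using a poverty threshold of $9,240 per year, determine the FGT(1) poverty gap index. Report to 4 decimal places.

Below the line: $4,100, $8,480 (q = 2 of N = 10).
Relative gaps: (9240−4100)/9240 = 0.5563; (9240−8480)/9240 = 0.0823.
Σ = 0.638528. Dividing by the full population N = 10 gives P₁ = 0.0639.

0.0639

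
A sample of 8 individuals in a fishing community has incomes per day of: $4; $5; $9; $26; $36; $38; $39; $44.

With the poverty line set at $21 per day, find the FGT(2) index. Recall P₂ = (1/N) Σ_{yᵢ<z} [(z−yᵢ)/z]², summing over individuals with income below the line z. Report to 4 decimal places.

0.1953

Incomes under z: $4, $5, $9 (q = 3 of N = 8).
Normalized shortfalls: (21−4)/21 = 0.8095; (21−5)/21 = 0.7619; (21−9)/21 = 0.5714.
Squared: 0.6553; 0.5805; 0.3265.
Sum = 1.562358; P₂ = 1.562358 / 8 = 0.1953.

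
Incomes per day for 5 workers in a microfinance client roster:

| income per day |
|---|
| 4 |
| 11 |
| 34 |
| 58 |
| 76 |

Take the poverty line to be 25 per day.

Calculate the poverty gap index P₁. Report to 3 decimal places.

0.280

Below the line: 4, 11 (q = 2 of N = 5).
Shortfall ratios: (25−4)/25 = 0.8400; (25−11)/25 = 0.5600.
Σ = 1.400000. Dividing by the full population N = 5 gives P₁ = 0.280.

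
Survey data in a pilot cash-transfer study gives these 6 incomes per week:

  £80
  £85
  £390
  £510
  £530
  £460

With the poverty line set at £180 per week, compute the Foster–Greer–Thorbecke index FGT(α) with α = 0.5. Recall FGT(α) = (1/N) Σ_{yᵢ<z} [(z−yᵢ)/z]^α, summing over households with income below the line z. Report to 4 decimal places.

Poor units: £80, £85 (q = 2 of N = 6).
Shortfall ratios: (180−80)/180 = 0.5556; (180−85)/180 = 0.5278.
Raised to α = 0.5: 0.74536; 0.72648.
Sum = 1.471839; FGT(0.5) = 1.471839 / 6 = 0.2453.

0.2453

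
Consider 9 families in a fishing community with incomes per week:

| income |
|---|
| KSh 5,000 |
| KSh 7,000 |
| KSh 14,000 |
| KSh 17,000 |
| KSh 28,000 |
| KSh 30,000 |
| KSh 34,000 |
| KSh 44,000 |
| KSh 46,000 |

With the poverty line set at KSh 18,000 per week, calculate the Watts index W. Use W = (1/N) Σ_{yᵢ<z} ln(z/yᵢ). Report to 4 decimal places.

Poor units: KSh 5,000, KSh 7,000, KSh 14,000, KSh 17,000 (q = 4 of N = 9).
Log shortfalls: ln(18000/5000) = 1.2809; ln(18000/7000) = 0.9445; ln(18000/14000) = 0.2513; ln(18000/17000) = 0.0572.
W = 2.533868 / 9 = 0.2815.

0.2815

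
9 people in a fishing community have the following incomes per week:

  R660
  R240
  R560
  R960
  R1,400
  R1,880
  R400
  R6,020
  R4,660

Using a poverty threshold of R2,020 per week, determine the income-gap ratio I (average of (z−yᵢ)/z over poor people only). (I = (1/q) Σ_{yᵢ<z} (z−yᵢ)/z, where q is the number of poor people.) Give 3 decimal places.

Below the line: R240, R400, R560, R660, R960, R1,400, R1,880 (q = 7 of N = 9).
Shortfall ratios (z−y)/z: 0.8812, 0.8020, 0.7228, 0.6733, 0.5248, 0.3069, 0.0693; sum = 3.980198.
I averages over the q = 7 poor units only: 3.980198 / 7 = 0.569.

0.569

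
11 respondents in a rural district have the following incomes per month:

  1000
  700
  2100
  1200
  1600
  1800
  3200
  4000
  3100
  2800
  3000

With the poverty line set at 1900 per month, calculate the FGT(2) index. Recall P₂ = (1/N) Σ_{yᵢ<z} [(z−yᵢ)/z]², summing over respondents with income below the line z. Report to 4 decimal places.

0.0715

Below z: 700, 1000, 1200, 1600, 1800 (q = 5 of N = 11).
Shortfall ratios: (1900−700)/1900 = 0.6316; (1900−1000)/1900 = 0.4737; (1900−1200)/1900 = 0.3684; (1900−1600)/1900 = 0.1579; (1900−1800)/1900 = 0.0526.
Squared: 0.3989; 0.2244; 0.1357; 0.0249; 0.0028.
Sum = 0.786704; P₂ = 0.786704 / 11 = 0.0715.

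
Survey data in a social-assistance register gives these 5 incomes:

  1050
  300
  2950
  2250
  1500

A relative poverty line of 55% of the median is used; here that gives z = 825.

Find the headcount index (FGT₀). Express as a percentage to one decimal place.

20.0%

1 of the 5 households have income below 825.
H = 1/5 = 20.0%.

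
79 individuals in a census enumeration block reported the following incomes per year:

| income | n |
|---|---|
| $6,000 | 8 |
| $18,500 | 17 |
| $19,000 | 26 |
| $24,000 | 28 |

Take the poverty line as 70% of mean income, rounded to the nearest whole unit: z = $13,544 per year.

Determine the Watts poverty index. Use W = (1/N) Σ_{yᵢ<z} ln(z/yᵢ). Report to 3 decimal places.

Below z: 8×$6,000 (q = 8 of N = 79).
ln(z/y) terms: ln(13544/6000) = 0.8142 (×8).
W = 6.513473 / 79 = 0.082.

0.082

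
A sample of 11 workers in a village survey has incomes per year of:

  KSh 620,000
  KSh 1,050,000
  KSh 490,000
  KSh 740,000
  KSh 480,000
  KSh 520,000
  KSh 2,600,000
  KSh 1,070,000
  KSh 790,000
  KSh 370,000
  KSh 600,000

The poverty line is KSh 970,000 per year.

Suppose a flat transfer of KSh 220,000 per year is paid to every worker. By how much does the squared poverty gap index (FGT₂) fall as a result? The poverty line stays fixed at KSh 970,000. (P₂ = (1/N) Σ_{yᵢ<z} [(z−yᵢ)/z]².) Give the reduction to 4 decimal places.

0.0967

Before: below the line — KSh 370,000, KSh 480,000, KSh 490,000, KSh 520,000, KSh 600,000, KSh 620,000, KSh 740,000, KSh 790,000; squared poverty gap index (FGT₂) = 0.133112.
After the KSh 220,000 transfer: below the line — KSh 590,000, KSh 700,000, KSh 710,000, KSh 740,000, KSh 820,000, KSh 840,000, KSh 960,000; squared poverty gap index (FGT₂) = 0.036454.
Reduction = 0.133112 − 0.036454 = 0.0967.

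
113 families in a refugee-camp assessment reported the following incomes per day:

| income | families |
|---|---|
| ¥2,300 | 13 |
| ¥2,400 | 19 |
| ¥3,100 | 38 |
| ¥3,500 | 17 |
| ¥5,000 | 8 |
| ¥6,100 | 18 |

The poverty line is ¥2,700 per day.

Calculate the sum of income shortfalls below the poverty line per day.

¥10,900

Below z: 13×¥2,300, 19×¥2,400 (q = 32 of N = 113).
Individual gaps: 13×(2700−2300) = 5200; 19×(2700−2400) = 5700.
Aggregate gap = ¥10,900.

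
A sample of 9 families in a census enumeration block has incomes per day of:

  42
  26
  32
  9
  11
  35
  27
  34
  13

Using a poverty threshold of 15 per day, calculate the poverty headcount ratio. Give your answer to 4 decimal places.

3 of the 9 families have income below 15.
H = 3/9 = 0.3333.

0.3333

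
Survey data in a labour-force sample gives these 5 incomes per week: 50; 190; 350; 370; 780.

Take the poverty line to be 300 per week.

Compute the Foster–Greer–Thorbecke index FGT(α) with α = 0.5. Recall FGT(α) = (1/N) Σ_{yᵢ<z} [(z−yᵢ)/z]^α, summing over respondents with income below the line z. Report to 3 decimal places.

0.304

Below the line: 50, 190 (q = 2 of N = 5).
Relative gaps: (300−50)/300 = 0.8333; (300−190)/300 = 0.3667.
Raised to α = 0.5: 0.91287; 0.60553.
Sum = 1.518401; FGT(0.5) = 1.518401 / 5 = 0.304.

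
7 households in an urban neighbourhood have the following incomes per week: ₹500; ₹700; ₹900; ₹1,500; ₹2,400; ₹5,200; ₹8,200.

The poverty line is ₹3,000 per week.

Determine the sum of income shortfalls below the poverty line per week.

Poor units: ₹500, ₹700, ₹900, ₹1,500, ₹2,400 (q = 5 of N = 7).
Individual gaps: 3000−500 = 2500; 3000−700 = 2300; 3000−900 = 2100; 3000−1500 = 1500; 3000−2400 = 600.
Aggregate gap = ₹9,000.

₹9,000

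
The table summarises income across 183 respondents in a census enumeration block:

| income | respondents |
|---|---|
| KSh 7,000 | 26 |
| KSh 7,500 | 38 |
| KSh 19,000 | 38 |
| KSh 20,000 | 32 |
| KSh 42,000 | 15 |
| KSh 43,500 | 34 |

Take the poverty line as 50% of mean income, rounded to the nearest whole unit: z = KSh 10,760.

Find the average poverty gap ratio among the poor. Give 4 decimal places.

0.3219

Incomes under z: 26×KSh 7,000, 38×KSh 7,500 (q = 64 of N = 183).
Shortfall ratios (z−y)/z: 0.3494 (×26), 0.3030 (×38); sum = 20.598513.
I averages over the q = 64 poor units only: 20.598513 / 64 = 0.3219.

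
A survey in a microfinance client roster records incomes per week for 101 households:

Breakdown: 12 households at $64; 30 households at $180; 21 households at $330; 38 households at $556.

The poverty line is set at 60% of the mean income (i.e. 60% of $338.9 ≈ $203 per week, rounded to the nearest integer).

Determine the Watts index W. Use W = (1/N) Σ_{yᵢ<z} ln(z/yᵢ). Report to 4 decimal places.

0.1729

Incomes under z: 12×$64, 30×$180 (q = 42 of N = 101).
Log shortfalls: ln(203/64) = 1.1543 (×12); ln(203/180) = 0.1202 (×30).
W = 17.459349 / 101 = 0.1729.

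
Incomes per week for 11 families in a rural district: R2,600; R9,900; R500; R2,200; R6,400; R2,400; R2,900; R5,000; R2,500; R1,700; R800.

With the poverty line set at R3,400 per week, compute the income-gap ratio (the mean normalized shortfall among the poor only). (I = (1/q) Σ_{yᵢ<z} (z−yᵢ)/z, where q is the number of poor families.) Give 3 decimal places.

0.426

Below the line: R500, R800, R1,700, R2,200, R2,400, R2,500, R2,600, R2,900 (q = 8 of N = 11).
Relative gaps: 0.8529, 0.7647, 0.5000, 0.3529, 0.2941, 0.2647, 0.2353, 0.1471; sum = 3.411765.
I averages over the q = 8 poor units only: 3.411765 / 8 = 0.426.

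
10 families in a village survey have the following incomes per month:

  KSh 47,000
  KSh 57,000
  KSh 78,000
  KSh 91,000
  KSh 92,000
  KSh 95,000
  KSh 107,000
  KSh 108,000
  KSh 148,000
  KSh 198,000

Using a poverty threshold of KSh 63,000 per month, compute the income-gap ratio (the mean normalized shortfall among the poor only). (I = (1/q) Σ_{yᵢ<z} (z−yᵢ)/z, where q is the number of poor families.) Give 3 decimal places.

Below z: KSh 47,000, KSh 57,000 (q = 2 of N = 10).
Shortfall ratios (z−y)/z: 0.2540, 0.0952; sum = 0.349206.
I averages over the q = 2 poor units only: 0.349206 / 2 = 0.175.

0.175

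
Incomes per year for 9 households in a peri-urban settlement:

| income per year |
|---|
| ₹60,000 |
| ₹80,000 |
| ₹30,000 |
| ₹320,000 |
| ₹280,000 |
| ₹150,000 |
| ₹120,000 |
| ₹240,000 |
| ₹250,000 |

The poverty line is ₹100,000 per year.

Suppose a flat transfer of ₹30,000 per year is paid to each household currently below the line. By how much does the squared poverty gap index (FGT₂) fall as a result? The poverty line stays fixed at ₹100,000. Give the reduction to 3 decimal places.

Before: below the line — ₹30,000, ₹60,000, ₹80,000; squared poverty gap index (FGT₂) = 0.07667.
After the ₹30,000 transfer: below the line — ₹60,000, ₹90,000; squared poverty gap index (FGT₂) = 0.01889.
Reduction = 0.07667 − 0.01889 = 0.058.

0.058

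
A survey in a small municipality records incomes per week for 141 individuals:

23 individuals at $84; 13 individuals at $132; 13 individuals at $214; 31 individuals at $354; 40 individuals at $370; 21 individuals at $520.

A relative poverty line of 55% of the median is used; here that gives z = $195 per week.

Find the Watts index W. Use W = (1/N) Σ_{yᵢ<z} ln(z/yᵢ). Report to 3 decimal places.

Below z: 23×$84, 13×$132 (q = 36 of N = 141).
Log shortfalls: ln(195/84) = 0.8422 (×23); ln(195/132) = 0.3902 (×13).
W = 24.442773 / 141 = 0.173.

0.173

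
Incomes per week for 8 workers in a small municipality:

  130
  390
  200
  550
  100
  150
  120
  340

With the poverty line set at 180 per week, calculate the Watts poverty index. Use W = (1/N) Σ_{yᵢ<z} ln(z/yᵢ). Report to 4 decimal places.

0.1876

Below the line: 100, 120, 130, 150 (q = 4 of N = 8).
Log gaps: ln(180/100) = 0.5878; ln(180/120) = 0.4055; ln(180/130) = 0.3254; ln(180/150) = 0.1823.
W = 1.500996 / 8 = 0.1876.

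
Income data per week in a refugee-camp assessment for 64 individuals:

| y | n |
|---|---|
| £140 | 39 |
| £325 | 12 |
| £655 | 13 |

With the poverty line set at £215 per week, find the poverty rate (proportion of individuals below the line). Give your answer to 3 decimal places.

39 of the 64 individuals have income below £215.
H = 39/64 = 0.609.

0.609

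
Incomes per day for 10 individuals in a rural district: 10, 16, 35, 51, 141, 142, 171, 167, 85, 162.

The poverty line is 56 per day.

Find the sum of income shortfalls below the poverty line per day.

112

Poor units: 10, 16, 35, 51 (q = 4 of N = 10).
Individual gaps: 56−10 = 46; 56−16 = 40; 56−35 = 21; 56−51 = 5.
Aggregate gap = 112.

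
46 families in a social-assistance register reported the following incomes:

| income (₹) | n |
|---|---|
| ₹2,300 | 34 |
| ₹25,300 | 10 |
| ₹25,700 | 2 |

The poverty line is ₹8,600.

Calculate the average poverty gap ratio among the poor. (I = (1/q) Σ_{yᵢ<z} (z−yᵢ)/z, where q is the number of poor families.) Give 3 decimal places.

0.733

Below the line: 34×₹2,300 (q = 34 of N = 46).
Relative gaps: 0.7326 (×34); sum = 24.906977.
The income-gap ratio divides by q (the poor only): 24.906977 / 34 = 0.733.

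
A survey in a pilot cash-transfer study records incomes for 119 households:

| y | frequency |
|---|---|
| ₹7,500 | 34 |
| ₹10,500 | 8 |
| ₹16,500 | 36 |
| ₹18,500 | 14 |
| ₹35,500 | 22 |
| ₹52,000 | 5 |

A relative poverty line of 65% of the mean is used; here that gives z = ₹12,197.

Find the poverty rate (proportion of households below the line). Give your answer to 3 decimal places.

0.353

42 of the 119 households have income below ₹12,197.
H = 42/119 = 0.353.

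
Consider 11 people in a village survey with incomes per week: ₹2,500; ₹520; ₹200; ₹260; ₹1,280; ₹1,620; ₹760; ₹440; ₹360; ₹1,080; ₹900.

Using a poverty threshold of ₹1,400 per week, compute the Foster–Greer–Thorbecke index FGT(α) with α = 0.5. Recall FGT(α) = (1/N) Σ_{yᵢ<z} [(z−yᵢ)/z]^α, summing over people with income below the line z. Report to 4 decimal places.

Below z: ₹200, ₹260, ₹360, ₹440, ₹520, ₹760, ₹900, ₹1,080, ₹1,280 (q = 9 of N = 11).
Gap ratios (z−y)/z: (1400−200)/1400 = 0.8571; (1400−260)/1400 = 0.8143; (1400−360)/1400 = 0.7429; (1400−440)/1400 = 0.6857; (1400−520)/1400 = 0.6286; (1400−760)/1400 = 0.4571; (1400−900)/1400 = 0.3571; (1400−1080)/1400 = 0.2286; (1400−1280)/1400 = 0.0857.
Raised to α = 0.5: 0.92582; 0.90238; 0.86189; 0.82808; 0.79282; 0.67612; 0.59761; 0.47809; 0.29277.
Sum = 6.355592; FGT(0.5) = 6.355592 / 11 = 0.5778.

0.5778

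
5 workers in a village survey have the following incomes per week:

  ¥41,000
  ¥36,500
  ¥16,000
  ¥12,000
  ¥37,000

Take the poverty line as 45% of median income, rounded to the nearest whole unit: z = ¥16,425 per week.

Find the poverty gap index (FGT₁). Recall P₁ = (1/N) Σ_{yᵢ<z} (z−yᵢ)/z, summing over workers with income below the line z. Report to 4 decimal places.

Below the line: ¥12,000, ¥16,000 (q = 2 of N = 5).
Relative gaps: (16425−12000)/16425 = 0.2694; (16425−16000)/16425 = 0.0259.
Sum of shortfalls = 0.295282; P₁ averages over all N: 0.295282 / 5 = 0.0591.

0.0591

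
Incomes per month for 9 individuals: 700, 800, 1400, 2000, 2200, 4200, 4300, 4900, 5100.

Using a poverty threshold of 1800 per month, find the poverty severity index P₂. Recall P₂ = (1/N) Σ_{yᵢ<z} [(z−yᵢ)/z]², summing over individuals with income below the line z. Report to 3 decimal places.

Below z: 700, 800, 1400 (q = 3 of N = 9).
Gap ratios (z−y)/z: (1800−700)/1800 = 0.6111; (1800−800)/1800 = 0.5556; (1800−1400)/1800 = 0.2222.
Squared: 0.3735; 0.3086; 0.0494.
Sum = 0.731481; P₂ = 0.731481 / 9 = 0.081.

0.081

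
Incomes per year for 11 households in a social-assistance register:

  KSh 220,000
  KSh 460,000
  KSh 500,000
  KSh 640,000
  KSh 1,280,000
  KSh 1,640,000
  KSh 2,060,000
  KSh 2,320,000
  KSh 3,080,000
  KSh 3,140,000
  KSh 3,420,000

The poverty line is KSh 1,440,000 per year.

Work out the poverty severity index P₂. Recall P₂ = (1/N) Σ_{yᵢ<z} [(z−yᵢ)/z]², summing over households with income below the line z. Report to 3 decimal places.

0.175

Poor units: KSh 220,000, KSh 460,000, KSh 500,000, KSh 640,000, KSh 1,280,000 (q = 5 of N = 11).
Normalized shortfalls: (1440000−220000)/1440000 = 0.8472; (1440000−460000)/1440000 = 0.6806; (1440000−500000)/1440000 = 0.6528; (1440000−640000)/1440000 = 0.5556; (1440000−1280000)/1440000 = 0.1111.
Squared: 0.7178; 0.4632; 0.4261; 0.3086; 0.0123.
Sum = 1.928048; P₂ = 1.928048 / 11 = 0.175.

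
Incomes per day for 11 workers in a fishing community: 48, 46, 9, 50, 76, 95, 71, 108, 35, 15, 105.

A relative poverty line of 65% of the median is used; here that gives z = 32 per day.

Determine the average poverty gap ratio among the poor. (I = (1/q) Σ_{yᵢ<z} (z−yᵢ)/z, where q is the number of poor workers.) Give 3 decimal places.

0.625

Incomes under z: 9, 15 (q = 2 of N = 11).
Shortfall ratios (z−y)/z: 0.7188, 0.5312; sum = 1.250000.
I averages over the q = 2 poor units only: 1.250000 / 2 = 0.625.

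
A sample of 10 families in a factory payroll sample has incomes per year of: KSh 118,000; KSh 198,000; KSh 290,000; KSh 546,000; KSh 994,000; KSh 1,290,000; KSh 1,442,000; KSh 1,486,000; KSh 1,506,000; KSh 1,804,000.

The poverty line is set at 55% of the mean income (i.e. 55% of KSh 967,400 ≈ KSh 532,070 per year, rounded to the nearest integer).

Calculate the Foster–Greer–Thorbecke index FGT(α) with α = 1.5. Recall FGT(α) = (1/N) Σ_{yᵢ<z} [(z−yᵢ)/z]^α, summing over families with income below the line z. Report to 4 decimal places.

0.1491

Incomes under z: KSh 118,000, KSh 198,000, KSh 290,000 (q = 3 of N = 10).
Relative gaps: (532070−118000)/532070 = 0.7782; (532070−198000)/532070 = 0.6279; (532070−290000)/532070 = 0.4550.
Raised to α = 1.5: 0.68653; 0.49751; 0.30687.
Sum = 1.490911; FGT(1.5) = 1.490911 / 10 = 0.1491.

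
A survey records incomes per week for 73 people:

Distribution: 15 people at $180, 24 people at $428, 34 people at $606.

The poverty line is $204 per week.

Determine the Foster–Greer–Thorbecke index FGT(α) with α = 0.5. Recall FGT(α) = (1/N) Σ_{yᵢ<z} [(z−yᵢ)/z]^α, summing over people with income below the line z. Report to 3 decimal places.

0.070

Below z: 15×$180 (q = 15 of N = 73).
Gap ratios (z−y)/z: (204−180)/204 = 0.1176 (×15).
Raised to α = 0.5: 0.34300 (×15).
Sum = 5.144958; FGT(0.5) = 5.144958 / 73 = 0.070.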